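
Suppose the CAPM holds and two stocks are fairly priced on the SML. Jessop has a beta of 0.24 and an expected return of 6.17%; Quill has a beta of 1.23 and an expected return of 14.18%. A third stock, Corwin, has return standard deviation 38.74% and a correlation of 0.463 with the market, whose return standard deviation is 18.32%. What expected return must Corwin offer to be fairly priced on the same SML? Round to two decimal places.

MRP = (14.18% − 6.17%) / (1.23 − 0.24) = 8.0909%
R_f = 6.17% − 0.24 × 8.0909% = 4.2282%
β_Corwin = ρ·σ_i/σ_m = 0.463 × 38.74 / 18.32 = 0.9791
E(R_Corwin) = R_f + β × MRP = 4.2282% + 0.9791 × 8.0909% = 12.15%

12.15%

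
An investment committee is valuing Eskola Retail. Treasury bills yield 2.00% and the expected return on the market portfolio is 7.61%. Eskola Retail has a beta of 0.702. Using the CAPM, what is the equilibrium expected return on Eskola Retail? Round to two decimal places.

5.94%

Market risk premium = E(R_m) − R_f = 7.61% − 2.00% = 5.61%
E(R) = R_f + β × MRP = 2.00% + 0.702 × 5.61% = 5.94%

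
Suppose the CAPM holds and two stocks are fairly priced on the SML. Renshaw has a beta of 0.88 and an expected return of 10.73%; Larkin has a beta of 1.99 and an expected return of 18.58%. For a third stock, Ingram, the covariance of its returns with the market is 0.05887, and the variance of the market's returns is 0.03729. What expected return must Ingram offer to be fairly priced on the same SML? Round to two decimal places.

MRP = (18.58% − 10.73%) / (1.99 − 0.88) = 7.0721%
R_f = 10.73% − 0.88 × 7.0721% = 4.5066%
β_Ingram = Cov / Var(R_m) = 0.05887 / 0.03729 = 1.5787
E(R_Ingram) = R_f + β × MRP = 4.5066% + 1.5787 × 7.0721% = 15.67%

15.67%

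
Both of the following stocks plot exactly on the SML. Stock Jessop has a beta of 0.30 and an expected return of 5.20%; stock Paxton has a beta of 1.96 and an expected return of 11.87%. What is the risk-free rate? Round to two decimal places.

Both satisfy E(R) = R_f + β·MRP, so the slope of the SML is
MRP = (11.87% − 5.20%) / (1.96 − 0.30) = 6.67% / 1.66 = 4.0181%
R_f = E(R_Jessop) − β_Jessop·MRP = 5.20% − 0.30 × 4.0181% = 3.9946%

3.99%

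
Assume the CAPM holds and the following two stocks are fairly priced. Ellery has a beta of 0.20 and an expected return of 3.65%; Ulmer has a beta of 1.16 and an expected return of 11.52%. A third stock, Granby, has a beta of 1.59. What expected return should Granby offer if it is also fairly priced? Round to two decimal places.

MRP (SML slope) = (11.52% − 3.65%) / (1.16 − 0.20) = 7.87% / 0.96 = 8.1979%
R_f (intercept) = 3.65% − 0.20 × 8.1979% = 2.0104%
E(R_Granby) = R_f + β × MRP = 2.0104% + 1.59 × 8.1979% = 15.05%

15.05%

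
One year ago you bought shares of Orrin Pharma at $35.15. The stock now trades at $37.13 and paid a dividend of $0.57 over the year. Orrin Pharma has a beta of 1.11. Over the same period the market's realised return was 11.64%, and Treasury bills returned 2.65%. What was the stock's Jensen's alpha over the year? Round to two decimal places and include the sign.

-5.37%

Realised HPR = (P1 + D1 − P0) / P0 = (37.13 + 0.57 − 35.15) / 35.15 = 2.55 / 35.15 = 7.2546%
MRP = 11.64% − 2.65% = 8.99%
CAPM required = R_f + β·MRP = 2.65% + 1.11 × 8.99% = 12.6289%
α = realised − required = 7.2546% − 12.6289% = -5.37%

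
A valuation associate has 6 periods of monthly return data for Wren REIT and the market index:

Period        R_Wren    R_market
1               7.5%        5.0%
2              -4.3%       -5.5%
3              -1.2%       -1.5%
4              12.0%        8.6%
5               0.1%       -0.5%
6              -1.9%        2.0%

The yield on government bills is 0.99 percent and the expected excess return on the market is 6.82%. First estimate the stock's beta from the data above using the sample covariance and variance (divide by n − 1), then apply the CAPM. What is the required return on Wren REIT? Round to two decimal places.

Mean R_i = (7.5 − 4.3 − 1.2 + 12.0 + 0.1 − 1.9) / 6 = 2.0333%
Mean R_m = (5.0 − 5.5 − 1.5 + 8.6 − 0.5 + 2.0) / 6 = 1.3500%
Σ(R_i − R̄_i)(R_m − R̄_m) = 145.8300  ⇒  Cov = 145.8300 / 5 = 29.1660
Σ(R_m − R̄_m)² = 124.7750  ⇒  Var(R_m) = 124.7750 / 5 = 24.9550
β = Cov / Var(R_m) = 29.1660 / 24.9550 = 1.1687
E(R) = R_f + β × MRP = 0.99% + 1.1687 × 6.82% = 8.96%

8.96%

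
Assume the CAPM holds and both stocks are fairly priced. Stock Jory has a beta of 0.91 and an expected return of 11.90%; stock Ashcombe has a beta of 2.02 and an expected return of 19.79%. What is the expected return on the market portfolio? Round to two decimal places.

12.54%

Both satisfy E(R) = R_f + β·MRP, so the slope of the SML is
MRP = (19.79% − 11.90%) / (2.02 − 0.91) = 7.89% / 1.11 = 7.1081%
R_f = E(R_Jory) − β_Jory·MRP = 11.90% − 0.91 × 7.1081% = 5.4316%
E(R_m) = R_f + MRP = 5.4316% + 7.1081% = 12.54%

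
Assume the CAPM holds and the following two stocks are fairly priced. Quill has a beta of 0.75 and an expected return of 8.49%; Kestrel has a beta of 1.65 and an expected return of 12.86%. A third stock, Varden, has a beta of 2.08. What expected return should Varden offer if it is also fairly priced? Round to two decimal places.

MRP (SML slope) = (12.86% − 8.49%) / (1.65 − 0.75) = 4.37% / 0.90 = 4.8556%
R_f (intercept) = 8.49% − 0.75 × 4.8556% = 4.8483%
E(R_Varden) = R_f + β × MRP = 4.8483% + 2.08 × 4.8556% = 14.95%

14.95%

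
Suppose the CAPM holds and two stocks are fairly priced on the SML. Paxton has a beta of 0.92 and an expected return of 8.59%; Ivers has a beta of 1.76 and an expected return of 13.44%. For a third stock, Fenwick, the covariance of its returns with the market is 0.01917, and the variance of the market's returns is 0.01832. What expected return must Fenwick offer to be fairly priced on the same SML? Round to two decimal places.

MRP = (13.44% − 8.59%) / (1.76 − 0.92) = 5.7738%
R_f = 8.59% − 0.92 × 5.7738% = 3.2781%
β_Fenwick = Cov / Var(R_m) = 0.01917 / 0.01832 = 1.0464
E(R_Fenwick) = R_f + β × MRP = 3.2781% + 1.0464 × 5.7738% = 9.32%

9.32%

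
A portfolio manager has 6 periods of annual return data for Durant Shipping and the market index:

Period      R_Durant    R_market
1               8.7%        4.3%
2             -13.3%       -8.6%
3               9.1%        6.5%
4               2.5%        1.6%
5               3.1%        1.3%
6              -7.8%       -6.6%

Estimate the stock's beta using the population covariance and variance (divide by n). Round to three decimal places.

1.488

Mean R_i = (8.7 − 13.3 + 9.1 + 2.5 + 3.1 − 7.8) / 6 = 0.3833%
Mean R_m = (4.3 − 8.6 + 6.5 + 1.6 + 1.3 − 6.6) / 6 = -0.2500%
Σ(R_i − R̄_i)(R_m − R̄_m) = 271.0250  ⇒  Cov = 271.0250 / 6 = 45.1708
Σ(R_m − R̄_m)² = 182.1350  ⇒  Var(R_m) = 182.1350 / 6 = 30.3558
β = Cov / Var(R_m) = 45.1708 / 30.3558 = 1.4880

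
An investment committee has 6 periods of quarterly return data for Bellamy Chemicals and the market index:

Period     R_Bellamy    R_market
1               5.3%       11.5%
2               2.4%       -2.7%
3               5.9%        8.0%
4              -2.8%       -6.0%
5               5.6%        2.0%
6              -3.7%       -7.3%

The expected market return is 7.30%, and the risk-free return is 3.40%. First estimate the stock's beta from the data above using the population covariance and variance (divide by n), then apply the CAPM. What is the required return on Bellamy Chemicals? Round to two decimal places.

Mean R_i = (5.3 + 2.4 + 5.9 − 2.8 + 5.6 − 3.7) / 6 = 2.1167%
Mean R_m = (11.5 − 2.7 + 8.0 − 6.0 + 2.0 − 7.3) / 6 = 0.9167%
Σ(R_i − R̄_i)(R_m − R̄_m) = 145.0383  ⇒  Cov = 145.0383 / 6 = 24.1731
Σ(R_m − R̄_m)² = 291.7883  ⇒  Var(R_m) = 291.7883 / 6 = 48.6314
β = Cov / Var(R_m) = 24.1731 / 48.6314 = 0.4971
MRP = 7.30% − 3.40% = 3.90%
E(R) = R_f + β × MRP = 3.40% + 0.4971 × 3.90% = 5.34%

5.34%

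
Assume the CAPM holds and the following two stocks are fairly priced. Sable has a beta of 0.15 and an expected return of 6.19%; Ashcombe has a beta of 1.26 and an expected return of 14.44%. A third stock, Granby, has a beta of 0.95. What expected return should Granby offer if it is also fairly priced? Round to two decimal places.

12.14%

MRP (SML slope) = (14.44% − 6.19%) / (1.26 − 0.15) = 8.25% / 1.11 = 7.4324%
R_f (intercept) = 6.19% − 0.15 × 7.4324% = 5.0751%
E(R_Granby) = R_f + β × MRP = 5.0751% + 0.95 × 7.4324% = 12.14%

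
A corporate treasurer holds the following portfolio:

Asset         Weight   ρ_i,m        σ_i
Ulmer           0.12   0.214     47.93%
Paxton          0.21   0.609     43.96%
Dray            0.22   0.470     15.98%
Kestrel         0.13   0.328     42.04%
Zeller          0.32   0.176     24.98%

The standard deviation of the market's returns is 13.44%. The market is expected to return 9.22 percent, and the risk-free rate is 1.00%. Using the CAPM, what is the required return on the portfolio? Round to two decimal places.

8.16%

β_Ulmer = 0.214 × 47.93% / 13.44% = 0.7632
β_Paxton = 0.609 × 43.96% / 13.44% = 1.9919
β_Dray = 0.470 × 15.98% / 13.44% = 0.5588
β_Kestrel = 0.328 × 42.04% / 13.44% = 1.0260
β_Zeller = 0.176 × 24.98% / 13.44% = 0.3271
β_P = Σ w_i β_i = 0.12×0.7632 + 0.21×1.9919 + 0.22×0.5588 + 0.13×1.0260 + 0.32×0.3271 = 0.8709
MRP = 9.22% − 1.00% = 8.22%
E(R_P) = R_f + β_P × MRP = 1.00% + 0.8709 × 8.22% = 8.16%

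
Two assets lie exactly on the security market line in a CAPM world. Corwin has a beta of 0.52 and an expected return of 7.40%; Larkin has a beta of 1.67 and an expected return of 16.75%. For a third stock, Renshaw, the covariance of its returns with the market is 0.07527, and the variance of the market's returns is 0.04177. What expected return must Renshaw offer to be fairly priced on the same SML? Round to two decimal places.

MRP = (16.75% − 7.40%) / (1.67 − 0.52) = 8.1304%
R_f = 7.40% − 0.52 × 8.1304% = 3.1722%
β_Renshaw = Cov / Var(R_m) = 0.07527 / 0.04177 = 1.8020
E(R_Renshaw) = R_f + β × MRP = 3.1722% + 1.8020 × 8.1304% = 17.82%

17.82%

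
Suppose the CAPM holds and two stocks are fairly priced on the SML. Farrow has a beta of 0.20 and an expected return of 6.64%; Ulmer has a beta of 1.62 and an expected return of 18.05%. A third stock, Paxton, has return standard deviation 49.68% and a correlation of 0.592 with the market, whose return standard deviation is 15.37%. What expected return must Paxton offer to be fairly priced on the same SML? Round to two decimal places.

MRP = (18.05% − 6.64%) / (1.62 − 0.20) = 8.0352%
R_f = 6.64% − 0.20 × 8.0352% = 5.0330%
β_Paxton = ρ·σ_i/σ_m = 0.592 × 49.68 / 15.37 = 1.9135
E(R_Paxton) = R_f + β × MRP = 5.0330% + 1.9135 × 8.0352% = 20.41%

20.41%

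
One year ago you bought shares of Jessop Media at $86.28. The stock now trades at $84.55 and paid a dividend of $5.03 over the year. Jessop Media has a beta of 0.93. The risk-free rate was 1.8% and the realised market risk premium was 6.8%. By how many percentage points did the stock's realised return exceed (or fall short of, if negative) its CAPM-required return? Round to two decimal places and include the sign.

-4.30%

Realised HPR = (P1 + D1 − P0) / P0 = (84.55 + 5.03 − 86.28) / 86.28 = 3.30 / 86.28 = 3.8248%
CAPM required = R_f + β·MRP = 1.8% + 0.93 × 6.8% = 8.1240%
α = realised − required = 3.8248% − 8.1240% = -4.30%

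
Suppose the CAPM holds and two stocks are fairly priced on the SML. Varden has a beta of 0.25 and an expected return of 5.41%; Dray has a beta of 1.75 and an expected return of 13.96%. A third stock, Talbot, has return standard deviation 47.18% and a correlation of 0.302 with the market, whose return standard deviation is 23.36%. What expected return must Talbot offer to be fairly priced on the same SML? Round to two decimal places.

MRP = (13.96% − 5.41%) / (1.75 − 0.25) = 5.7000%
R_f = 5.41% − 0.25 × 5.7000% = 3.9850%
β_Talbot = ρ·σ_i/σ_m = 0.302 × 47.18 / 23.36 = 0.6099
E(R_Talbot) = R_f + β × MRP = 3.9850% + 0.6099 × 5.7000% = 7.46%

7.46%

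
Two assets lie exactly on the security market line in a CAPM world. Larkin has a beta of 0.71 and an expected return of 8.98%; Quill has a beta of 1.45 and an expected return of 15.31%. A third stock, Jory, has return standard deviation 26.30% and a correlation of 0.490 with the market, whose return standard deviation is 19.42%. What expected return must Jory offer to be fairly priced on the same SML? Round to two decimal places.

8.58%

MRP = (15.31% − 8.98%) / (1.45 − 0.71) = 8.5541%
R_f = 8.98% − 0.71 × 8.5541% = 2.9066%
β_Jory = ρ·σ_i/σ_m = 0.490 × 26.30 / 19.42 = 0.6636
E(R_Jory) = R_f + β × MRP = 2.9066% + 0.6636 × 8.5541% = 8.58%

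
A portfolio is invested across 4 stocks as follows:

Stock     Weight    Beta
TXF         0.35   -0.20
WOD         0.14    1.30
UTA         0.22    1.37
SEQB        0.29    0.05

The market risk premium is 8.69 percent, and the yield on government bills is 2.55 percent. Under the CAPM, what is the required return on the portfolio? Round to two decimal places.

β_P = Σ w_i β_i = 0.35×-0.20 + 0.14×1.30 + 0.22×1.37 + 0.29×0.05 = 0.4279
E(R_P) = R_f + β_P × MRP = 2.55% + 0.4279 × 8.69% = 6.27%

6.27%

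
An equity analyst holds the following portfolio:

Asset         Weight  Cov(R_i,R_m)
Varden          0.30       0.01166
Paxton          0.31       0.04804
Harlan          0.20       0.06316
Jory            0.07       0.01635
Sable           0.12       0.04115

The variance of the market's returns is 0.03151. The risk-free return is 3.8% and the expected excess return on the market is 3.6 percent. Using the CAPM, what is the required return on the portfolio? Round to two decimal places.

β_Varden = 0.01166 / 0.03151 = 0.3700
β_Paxton = 0.04804 / 0.03151 = 1.5246
β_Harlan = 0.06316 / 0.03151 = 2.0044
β_Jory = 0.01635 / 0.03151 = 0.5189
β_Sable = 0.04115 / 0.03151 = 1.3059
β_P = Σ w_i β_i = 0.30×0.3700 + 0.31×1.5246 + 0.20×2.0044 + 0.07×0.5189 + 0.12×1.3059 = 1.1775
E(R_P) = R_f + β_P × MRP = 3.8% + 1.1775 × 3.6% = 8.04%

8.04%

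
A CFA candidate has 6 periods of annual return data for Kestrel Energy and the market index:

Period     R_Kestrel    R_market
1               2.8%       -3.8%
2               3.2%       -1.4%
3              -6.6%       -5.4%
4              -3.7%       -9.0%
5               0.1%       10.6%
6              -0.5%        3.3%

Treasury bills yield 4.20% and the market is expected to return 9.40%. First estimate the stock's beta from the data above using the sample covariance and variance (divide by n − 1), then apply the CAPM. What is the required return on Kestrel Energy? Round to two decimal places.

Mean R_i = (2.8 + 3.2 − 6.6 − 3.7 + 0.1 − 0.5) / 6 = -0.7833%
Mean R_m = (-3.8 − 1.4 − 5.4 − 9.0 + 10.6 + 3.3) / 6 = -0.9500%
Σ(R_i − R̄_i)(R_m − R̄_m) = 48.7650  ⇒  Cov = 48.7650 / 5 = 9.7530
Σ(R_m − R̄_m)² = 244.3950  ⇒  Var(R_m) = 244.3950 / 5 = 48.8790
β = Cov / Var(R_m) = 9.7530 / 48.8790 = 0.1995
MRP = 9.40% − 4.20% = 5.20%
E(R) = R_f + β × MRP = 4.20% + 0.1995 × 5.20% = 5.24%

5.24%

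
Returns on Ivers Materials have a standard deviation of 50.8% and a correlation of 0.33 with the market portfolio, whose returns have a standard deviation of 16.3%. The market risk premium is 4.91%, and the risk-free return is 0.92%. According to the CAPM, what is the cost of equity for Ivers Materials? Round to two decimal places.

β = ρ × σ_i / σ_m = 0.33 × 50.8% / 16.3% = 1.0285
E(R) = 0.92% + 1.0285 × 4.91% = 5.97%

5.97%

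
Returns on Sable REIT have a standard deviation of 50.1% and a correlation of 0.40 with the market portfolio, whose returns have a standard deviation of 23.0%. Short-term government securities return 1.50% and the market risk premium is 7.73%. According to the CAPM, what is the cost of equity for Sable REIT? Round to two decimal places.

β = ρ × σ_i / σ_m = 0.40 × 50.1% / 23.0% = 0.8713
E(R) = 1.50% + 0.8713 × 7.73% = 8.24%

8.24%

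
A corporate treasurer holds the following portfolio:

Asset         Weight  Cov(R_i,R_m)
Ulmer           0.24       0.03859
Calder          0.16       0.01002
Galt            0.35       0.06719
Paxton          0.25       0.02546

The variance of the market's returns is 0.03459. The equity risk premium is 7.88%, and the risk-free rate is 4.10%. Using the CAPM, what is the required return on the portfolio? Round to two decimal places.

β_Ulmer = 0.03859 / 0.03459 = 1.1156
β_Calder = 0.01002 / 0.03459 = 0.2897
β_Galt = 0.06719 / 0.03459 = 1.9425
β_Paxton = 0.02546 / 0.03459 = 0.7361
β_P = Σ w_i β_i = 0.24×1.1156 + 0.16×0.2897 + 0.35×1.9425 + 0.25×0.7361 = 1.1780
E(R_P) = R_f + β_P × MRP = 4.10% + 1.1780 × 7.88% = 13.38%

13.38%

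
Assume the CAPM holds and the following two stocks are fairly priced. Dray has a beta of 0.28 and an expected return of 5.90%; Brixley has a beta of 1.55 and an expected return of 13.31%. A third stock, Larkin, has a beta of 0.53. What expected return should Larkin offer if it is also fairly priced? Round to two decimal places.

MRP (SML slope) = (13.31% − 5.90%) / (1.55 − 0.28) = 7.41% / 1.27 = 5.8346%
R_f (intercept) = 5.90% − 0.28 × 5.8346% = 4.2663%
E(R_Larkin) = R_f + β × MRP = 4.2663% + 0.53 × 5.8346% = 7.36%

7.36%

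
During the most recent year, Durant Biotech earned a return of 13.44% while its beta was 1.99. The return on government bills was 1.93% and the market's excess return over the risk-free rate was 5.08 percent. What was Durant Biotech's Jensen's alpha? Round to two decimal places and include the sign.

CAPM benchmark = R_f + β(R_m − R_f) = 1.93% + 1.99 × 5.08% = 12.0392%
α = actual − benchmark = 13.44% − 12.0392% = +1.40%

+1.40%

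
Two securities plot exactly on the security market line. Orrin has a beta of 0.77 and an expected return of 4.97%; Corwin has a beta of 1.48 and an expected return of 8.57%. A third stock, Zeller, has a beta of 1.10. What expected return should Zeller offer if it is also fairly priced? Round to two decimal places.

MRP (SML slope) = (8.57% − 4.97%) / (1.48 − 0.77) = 3.60% / 0.71 = 5.0704%
R_f (intercept) = 4.97% − 0.77 × 5.0704% = 1.0658%
E(R_Zeller) = R_f + β × MRP = 1.0658% + 1.10 × 5.0704% = 6.64%

6.64%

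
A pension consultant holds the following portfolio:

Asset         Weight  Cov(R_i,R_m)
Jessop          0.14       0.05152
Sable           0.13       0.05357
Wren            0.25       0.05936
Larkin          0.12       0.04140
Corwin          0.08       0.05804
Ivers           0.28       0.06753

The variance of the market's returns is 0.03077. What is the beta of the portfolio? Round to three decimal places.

β_Jessop = 0.05152 / 0.03077 = 1.6744
β_Sable = 0.05357 / 0.03077 = 1.7410
β_Wren = 0.05936 / 0.03077 = 1.9292
β_Larkin = 0.04140 / 0.03077 = 1.3455
β_Corwin = 0.05804 / 0.03077 = 1.8863
β_Ivers = 0.06753 / 0.03077 = 2.1947
β_P = Σ w_i β_i = 0.14×1.6744 + 0.13×1.7410 + 0.25×1.9292 + 0.12×1.3455 + 0.08×1.8863 + 0.28×2.1947 = 1.8699

1.870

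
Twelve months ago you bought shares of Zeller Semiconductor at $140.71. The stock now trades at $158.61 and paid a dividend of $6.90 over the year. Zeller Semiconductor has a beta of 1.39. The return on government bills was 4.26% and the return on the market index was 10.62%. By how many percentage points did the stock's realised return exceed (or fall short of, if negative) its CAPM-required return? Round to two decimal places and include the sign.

+4.52%

Realised HPR = (P1 + D1 − P0) / P0 = (158.61 + 6.90 − 140.71) / 140.71 = 24.80 / 140.71 = 17.6249%
MRP = 10.62% − 4.26% = 6.36%
CAPM required = R_f + β·MRP = 4.26% + 1.39 × 6.36% = 13.1004%
α = realised − required = 17.6249% − 13.1004% = +4.52%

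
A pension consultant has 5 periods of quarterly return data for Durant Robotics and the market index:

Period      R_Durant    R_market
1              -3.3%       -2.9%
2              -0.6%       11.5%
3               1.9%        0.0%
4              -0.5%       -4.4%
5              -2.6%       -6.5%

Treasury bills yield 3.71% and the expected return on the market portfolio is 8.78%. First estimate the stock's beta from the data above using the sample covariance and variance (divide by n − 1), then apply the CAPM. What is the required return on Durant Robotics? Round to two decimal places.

4.20%

Mean R_i = (-3.3 − 0.6 + 1.9 − 0.5 − 2.6) / 5 = -1.0200%
Mean R_m = (-2.9 + 11.5 + 0.0 − 4.4 − 6.5) / 5 = -0.4600%
Σ(R_i − R̄_i)(R_m − R̄_m) = 19.4240  ⇒  Cov = 19.4240 / 4 = 4.8560
Σ(R_m − R̄_m)² = 201.2120  ⇒  Var(R_m) = 201.2120 / 4 = 50.3030
β = Cov / Var(R_m) = 4.8560 / 50.3030 = 0.0965
MRP = 8.78% − 3.71% = 5.07%
E(R) = R_f + β × MRP = 3.71% + 0.0965 × 5.07% = 4.20%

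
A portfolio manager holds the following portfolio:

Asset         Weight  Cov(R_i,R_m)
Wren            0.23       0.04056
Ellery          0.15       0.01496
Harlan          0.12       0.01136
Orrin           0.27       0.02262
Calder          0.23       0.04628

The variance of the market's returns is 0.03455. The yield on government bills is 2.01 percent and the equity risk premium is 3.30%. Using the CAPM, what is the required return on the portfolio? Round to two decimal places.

4.85%

β_Wren = 0.04056 / 0.03455 = 1.1740
β_Ellery = 0.01496 / 0.03455 = 0.4330
β_Harlan = 0.01136 / 0.03455 = 0.3288
β_Orrin = 0.02262 / 0.03455 = 0.6547
β_Calder = 0.04628 / 0.03455 = 1.3395
β_P = Σ w_i β_i = 0.23×1.1740 + 0.15×0.4330 + 0.12×0.3288 + 0.27×0.6547 + 0.23×1.3395 = 0.8593
E(R_P) = R_f + β_P × MRP = 2.01% + 0.8593 × 3.30% = 4.85%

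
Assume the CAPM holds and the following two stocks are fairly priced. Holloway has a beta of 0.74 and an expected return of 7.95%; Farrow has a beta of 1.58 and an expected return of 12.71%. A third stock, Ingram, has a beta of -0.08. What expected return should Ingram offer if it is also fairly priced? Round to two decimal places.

MRP (SML slope) = (12.71% − 7.95%) / (1.58 − 0.74) = 4.76% / 0.84 = 5.6667%
R_f (intercept) = 7.95% − 0.74 × 5.6667% = 3.7566%
E(R_Ingram) = R_f + β × MRP = 3.7566% + -0.08 × 5.6667% = 3.30%

3.30%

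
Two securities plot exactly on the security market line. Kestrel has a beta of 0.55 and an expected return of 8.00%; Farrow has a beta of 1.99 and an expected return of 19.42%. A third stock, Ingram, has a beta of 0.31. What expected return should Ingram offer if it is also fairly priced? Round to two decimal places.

MRP (SML slope) = (19.42% − 8.00%) / (1.99 − 0.55) = 11.42% / 1.44 = 7.9306%
R_f (intercept) = 8.00% − 0.55 × 7.9306% = 3.6382%
E(R_Ingram) = R_f + β × MRP = 3.6382% + 0.31 × 7.9306% = 6.10%

6.10%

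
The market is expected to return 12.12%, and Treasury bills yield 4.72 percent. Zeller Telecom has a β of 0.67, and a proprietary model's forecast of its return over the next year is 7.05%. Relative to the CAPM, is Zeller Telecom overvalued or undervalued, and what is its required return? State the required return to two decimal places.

MRP = 12.12% − 4.72% = 7.40%
Required return = R_f + β·MRP = 4.72% + 0.67 × 7.40% = 9.68%
Forecast 7.05% < required 9.68% → the stock plots below the SML → overvalued.

Overvalued; required return 9.68%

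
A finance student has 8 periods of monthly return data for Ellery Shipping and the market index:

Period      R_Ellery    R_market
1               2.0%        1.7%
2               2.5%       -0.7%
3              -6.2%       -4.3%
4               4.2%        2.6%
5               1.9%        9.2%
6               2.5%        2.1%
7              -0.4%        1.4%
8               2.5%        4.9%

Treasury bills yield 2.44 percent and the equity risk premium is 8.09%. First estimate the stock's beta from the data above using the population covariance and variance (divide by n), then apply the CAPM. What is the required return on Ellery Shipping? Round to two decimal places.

6.53%

Mean R_i = (2.0 + 2.5 − 6.2 + 4.2 + 1.9 + 2.5 − 0.4 + 2.5) / 8 = 1.1250%
Mean R_m = (1.7 − 0.7 − 4.3 + 2.6 + 9.2 + 2.1 + 1.4 + 4.9) / 8 = 2.1125%
Σ(R_i − R̄_i)(R_m − R̄_m) = 54.6375  ⇒  Cov = 54.6375 / 8 = 6.8297
Σ(R_m − R̄_m)² = 107.9488  ⇒  Var(R_m) = 107.9488 / 8 = 13.4936
β = Cov / Var(R_m) = 6.8297 / 13.4936 = 0.5061
E(R) = R_f + β × MRP = 2.44% + 0.5061 × 8.09% = 6.53%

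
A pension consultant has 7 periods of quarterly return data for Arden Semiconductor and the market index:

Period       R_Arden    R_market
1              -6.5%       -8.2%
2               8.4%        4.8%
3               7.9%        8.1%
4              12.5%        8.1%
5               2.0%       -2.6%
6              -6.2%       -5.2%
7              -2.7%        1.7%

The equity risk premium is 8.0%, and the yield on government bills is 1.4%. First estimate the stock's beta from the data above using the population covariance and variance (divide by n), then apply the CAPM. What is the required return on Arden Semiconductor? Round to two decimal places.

Mean R_i = (-6.5 + 8.4 + 7.9 + 12.5 + 2.0 − 6.2 − 2.7) / 7 = 2.2000%
Mean R_m = (-8.2 + 4.8 + 8.1 + 8.1 − 2.6 − 5.2 + 1.7) / 7 = 0.9571%
Σ(R_i − R̄_i)(R_m − R̄_m) = 266.5700  ⇒  Cov = 266.5700 / 7 = 38.0814
Σ(R_m − R̄_m)² = 251.7771  ⇒  Var(R_m) = 251.7771 / 7 = 35.9682
β = Cov / Var(R_m) = 38.0814 / 35.9682 = 1.0588
E(R) = R_f + β × MRP = 1.4% + 1.0588 × 8.0% = 9.87%

9.87%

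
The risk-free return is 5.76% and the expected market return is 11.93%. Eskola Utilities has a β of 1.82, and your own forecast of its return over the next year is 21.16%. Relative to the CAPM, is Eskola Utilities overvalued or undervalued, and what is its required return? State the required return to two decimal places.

MRP = 11.93% − 5.76% = 6.17%
Required return = R_f + β·MRP = 5.76% + 1.82 × 6.17% = 16.99%
Forecast 21.16% > required 16.99% → the stock plots above the SML → undervalued.

Undervalued; required return 16.99%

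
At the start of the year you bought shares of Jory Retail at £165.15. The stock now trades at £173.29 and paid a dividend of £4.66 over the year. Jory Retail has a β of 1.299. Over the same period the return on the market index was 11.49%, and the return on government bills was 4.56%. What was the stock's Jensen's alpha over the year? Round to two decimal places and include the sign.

-5.81%

Realised HPR = (P1 + D1 − P0) / P0 = (173.29 + 4.66 − 165.15) / 165.15 = 12.80 / 165.15 = 7.7505%
MRP = 11.49% − 4.56% = 6.93%
CAPM required = R_f + β·MRP = 4.56% + 1.299 × 6.93% = 13.56207%
α = realised − required = 7.7505% − 13.56207% = -5.81%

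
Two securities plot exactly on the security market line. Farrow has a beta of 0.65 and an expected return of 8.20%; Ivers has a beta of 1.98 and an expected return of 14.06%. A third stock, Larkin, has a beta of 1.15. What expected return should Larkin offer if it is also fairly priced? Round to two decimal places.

10.40%

MRP (SML slope) = (14.06% − 8.20%) / (1.98 − 0.65) = 5.86% / 1.33 = 4.4060%
R_f (intercept) = 8.20% − 0.65 × 4.4060% = 5.3361%
E(R_Larkin) = R_f + β × MRP = 5.3361% + 1.15 × 4.4060% = 10.40%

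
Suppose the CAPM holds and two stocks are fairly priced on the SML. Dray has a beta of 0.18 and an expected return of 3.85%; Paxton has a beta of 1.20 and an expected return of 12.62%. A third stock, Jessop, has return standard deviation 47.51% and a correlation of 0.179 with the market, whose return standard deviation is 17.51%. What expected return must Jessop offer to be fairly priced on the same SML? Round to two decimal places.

6.48%

MRP = (12.62% − 3.85%) / (1.20 − 0.18) = 8.5980%
R_f = 3.85% − 0.18 × 8.5980% = 2.3024%
β_Jessop = ρ·σ_i/σ_m = 0.179 × 47.51 / 17.51 = 0.4857
E(R_Jessop) = R_f + β × MRP = 2.3024% + 0.4857 × 8.5980% = 6.48%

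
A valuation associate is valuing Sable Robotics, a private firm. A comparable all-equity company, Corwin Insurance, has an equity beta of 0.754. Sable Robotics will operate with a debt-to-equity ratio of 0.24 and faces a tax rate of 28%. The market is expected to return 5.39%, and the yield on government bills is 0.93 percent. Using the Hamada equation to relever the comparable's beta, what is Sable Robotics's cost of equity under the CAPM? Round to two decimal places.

β_L = β_U × [1 + (1 − t)(D/E)] = 0.754 × [1 + (1 − 0.28) × 0.24]
    = 0.754 × [1 + 0.72 × 0.24] = 0.754 × 1.1728 = 0.8843
MRP = 5.39% − 0.93% = 4.46%
E(R) = R_f + β_L × MRP = 0.93% + 0.8843 × 4.46% = 4.87%

4.87%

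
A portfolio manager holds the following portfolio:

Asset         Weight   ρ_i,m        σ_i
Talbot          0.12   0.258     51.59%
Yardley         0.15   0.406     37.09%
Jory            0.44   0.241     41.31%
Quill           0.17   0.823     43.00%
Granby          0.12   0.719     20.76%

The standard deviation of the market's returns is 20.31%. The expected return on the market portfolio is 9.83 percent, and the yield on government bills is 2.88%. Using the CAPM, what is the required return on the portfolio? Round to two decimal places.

β_Talbot = 0.258 × 51.59% / 20.31% = 0.6554
β_Yardley = 0.406 × 37.09% / 20.31% = 0.7414
β_Jory = 0.241 × 41.31% / 20.31% = 0.4902
β_Quill = 0.823 × 43.00% / 20.31% = 1.7424
β_Granby = 0.719 × 20.76% / 20.31% = 0.7349
β_P = Σ w_i β_i = 0.12×0.6554 + 0.15×0.7414 + 0.44×0.4902 + 0.17×1.7424 + 0.12×0.7349 = 0.7899
MRP = 9.83% − 2.88% = 6.95%
E(R_P) = R_f + β_P × MRP = 2.88% + 0.7899 × 6.95% = 8.37%

8.37%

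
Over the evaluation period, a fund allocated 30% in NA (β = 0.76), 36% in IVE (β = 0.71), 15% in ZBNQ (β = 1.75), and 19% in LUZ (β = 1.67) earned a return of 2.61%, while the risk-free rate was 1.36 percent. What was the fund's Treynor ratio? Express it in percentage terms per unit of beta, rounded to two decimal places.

β_P = 0.30×0.76 + 0.36×0.71 + 0.15×1.75 + 0.19×1.67 = 1.0634
Treynor = (R_P − R_f) / β_P = (2.61% − 1.36%) / 1.0634 = 1.25% / 1.0634 = 1.18%

1.18%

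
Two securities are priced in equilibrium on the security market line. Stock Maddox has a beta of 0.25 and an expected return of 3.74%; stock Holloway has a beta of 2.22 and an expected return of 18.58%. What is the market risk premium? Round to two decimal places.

7.53%

Both satisfy E(R) = R_f + β·MRP, so the slope of the SML is
MRP = (18.58% − 3.74%) / (2.22 − 0.25) = 14.84% / 1.97 = 7.5330%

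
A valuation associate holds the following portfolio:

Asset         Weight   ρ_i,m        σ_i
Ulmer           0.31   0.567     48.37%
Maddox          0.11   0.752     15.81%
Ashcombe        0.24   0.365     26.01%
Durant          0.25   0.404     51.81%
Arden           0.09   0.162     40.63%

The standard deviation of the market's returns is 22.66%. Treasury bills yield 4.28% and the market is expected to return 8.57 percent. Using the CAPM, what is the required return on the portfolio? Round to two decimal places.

7.67%

β_Ulmer = 0.567 × 48.37% / 22.66% = 1.2103
β_Maddox = 0.752 × 15.81% / 22.66% = 0.5247
β_Ashcombe = 0.365 × 26.01% / 22.66% = 0.4190
β_Durant = 0.404 × 51.81% / 22.66% = 0.9237
β_Arden = 0.162 × 40.63% / 22.66% = 0.2905
β_P = Σ w_i β_i = 0.31×1.2103 + 0.11×0.5247 + 0.24×0.4190 + 0.25×0.9237 + 0.09×0.2905 = 0.7905
MRP = 8.57% − 4.28% = 4.29%
E(R_P) = R_f + β_P × MRP = 4.28% + 0.7905 × 4.29% = 7.67%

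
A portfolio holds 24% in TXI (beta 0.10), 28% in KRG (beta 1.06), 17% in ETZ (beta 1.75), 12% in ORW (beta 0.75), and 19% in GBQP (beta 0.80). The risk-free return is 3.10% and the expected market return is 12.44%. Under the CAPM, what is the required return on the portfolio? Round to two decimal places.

11.14%

β_P = Σ w_i β_i = 0.24×0.10 + 0.28×1.06 + 0.17×1.75 + 0.12×0.75 + 0.19×0.80 = 0.8603
MRP = 12.44% − 3.10% = 9.34%
E(R_P) = R_f + β_P × MRP = 3.10% + 0.8603 × 9.34% = 11.14%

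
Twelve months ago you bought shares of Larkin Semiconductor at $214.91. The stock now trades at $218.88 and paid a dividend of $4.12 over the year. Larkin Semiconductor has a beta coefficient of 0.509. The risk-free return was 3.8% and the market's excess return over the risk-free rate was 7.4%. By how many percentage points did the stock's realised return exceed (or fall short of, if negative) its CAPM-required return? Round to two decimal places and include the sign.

Realised HPR = (P1 + D1 − P0) / P0 = (218.88 + 4.12 − 214.91) / 214.91 = 8.09 / 214.91 = 3.7644%
CAPM required = R_f + β·MRP = 3.8% + 0.509 × 7.4% = 7.5666%
α = realised − required = 3.7644% − 7.5666% = -3.80%

-3.80%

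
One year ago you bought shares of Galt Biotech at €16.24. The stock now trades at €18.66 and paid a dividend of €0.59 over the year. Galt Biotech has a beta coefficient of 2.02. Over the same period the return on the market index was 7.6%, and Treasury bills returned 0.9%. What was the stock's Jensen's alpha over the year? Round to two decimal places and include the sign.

Realised HPR = (P1 + D1 − P0) / P0 = (18.66 + 0.59 − 16.24) / 16.24 = 3.01 / 16.24 = 18.5345%
MRP = 7.6% − 0.9% = 6.70%
CAPM required = R_f + β·MRP = 0.9% + 2.02 × 6.7% = 14.4340%
α = realised − required = 18.5345% − 14.4340% = +4.10%

+4.10%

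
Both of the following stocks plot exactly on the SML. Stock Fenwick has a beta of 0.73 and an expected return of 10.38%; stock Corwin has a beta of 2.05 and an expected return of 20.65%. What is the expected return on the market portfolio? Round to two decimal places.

Both satisfy E(R) = R_f + β·MRP, so the slope of the SML is
MRP = (20.65% − 10.38%) / (2.05 − 0.73) = 10.27% / 1.32 = 7.7803%
R_f = E(R_Fenwick) − β_Fenwick·MRP = 10.38% − 0.73 × 7.7803% = 4.7004%
E(R_m) = R_f + MRP = 4.7004% + 7.7803% = 12.48%

12.48%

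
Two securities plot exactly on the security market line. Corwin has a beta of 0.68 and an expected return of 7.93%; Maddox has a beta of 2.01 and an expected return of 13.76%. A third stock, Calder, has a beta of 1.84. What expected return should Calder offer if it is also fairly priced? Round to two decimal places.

13.01%

MRP (SML slope) = (13.76% − 7.93%) / (2.01 − 0.68) = 5.83% / 1.33 = 4.3835%
R_f (intercept) = 7.93% − 0.68 × 4.3835% = 4.9492%
E(R_Calder) = R_f + β × MRP = 4.9492% + 1.84 × 4.3835% = 13.01%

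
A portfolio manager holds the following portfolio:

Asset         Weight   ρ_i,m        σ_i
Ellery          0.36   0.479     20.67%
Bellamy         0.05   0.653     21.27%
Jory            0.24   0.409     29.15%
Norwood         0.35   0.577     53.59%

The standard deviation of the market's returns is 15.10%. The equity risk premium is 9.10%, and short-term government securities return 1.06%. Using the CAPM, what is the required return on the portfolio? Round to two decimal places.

β_Ellery = 0.479 × 20.67% / 15.10% = 0.6557
β_Bellamy = 0.653 × 21.27% / 15.10% = 0.9198
β_Jory = 0.409 × 29.15% / 15.10% = 0.7896
β_Norwood = 0.577 × 53.59% / 15.10% = 2.0478
β_P = Σ w_i β_i = 0.36×0.6557 + 0.05×0.9198 + 0.24×0.7896 + 0.35×2.0478 = 1.1883
E(R_P) = R_f + β_P × MRP = 1.06% + 1.1883 × 9.10% = 11.87%

11.87%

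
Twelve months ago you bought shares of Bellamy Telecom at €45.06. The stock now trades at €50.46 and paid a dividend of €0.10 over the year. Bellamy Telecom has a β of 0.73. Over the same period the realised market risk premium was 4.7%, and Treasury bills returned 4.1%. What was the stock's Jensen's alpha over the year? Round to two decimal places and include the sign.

+4.67%

Realised HPR = (P1 + D1 − P0) / P0 = (50.46 + 0.10 − 45.06) / 45.06 = 5.50 / 45.06 = 12.2059%
CAPM required = R_f + β·MRP = 4.1% + 0.73 × 4.7% = 7.5310%
α = realised − required = 12.2059% − 7.5310% = +4.67%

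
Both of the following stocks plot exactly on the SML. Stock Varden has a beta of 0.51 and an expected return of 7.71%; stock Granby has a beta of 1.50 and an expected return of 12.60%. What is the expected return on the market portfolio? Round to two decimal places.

Both satisfy E(R) = R_f + β·MRP, so the slope of the SML is
MRP = (12.60% − 7.71%) / (1.50 − 0.51) = 4.89% / 0.99 = 4.9394%
R_f = E(R_Varden) − β_Varden·MRP = 7.71% − 0.51 × 4.9394% = 5.1909%
E(R_m) = R_f + MRP = 5.1909% + 4.9394% = 10.13%

10.13%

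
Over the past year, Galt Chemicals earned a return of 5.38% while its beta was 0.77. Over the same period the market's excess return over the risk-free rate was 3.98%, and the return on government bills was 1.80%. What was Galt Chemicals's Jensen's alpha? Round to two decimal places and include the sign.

+0.52%

CAPM benchmark = R_f + β(R_m − R_f) = 1.80% + 0.77 × 3.98% = 4.8646%
α = actual − benchmark = 5.38% − 4.8646% = +0.52%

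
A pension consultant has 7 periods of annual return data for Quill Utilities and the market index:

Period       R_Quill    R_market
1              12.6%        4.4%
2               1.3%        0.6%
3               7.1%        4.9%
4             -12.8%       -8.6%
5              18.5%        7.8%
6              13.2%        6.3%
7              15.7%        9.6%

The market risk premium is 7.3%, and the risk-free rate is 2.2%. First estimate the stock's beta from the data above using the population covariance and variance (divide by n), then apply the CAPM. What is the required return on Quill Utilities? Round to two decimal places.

Mean R_i = (12.6 + 1.3 + 7.1 − 12.8 + 18.5 + 13.2 + 15.7) / 7 = 7.9429%
Mean R_m = (4.4 + 0.6 + 4.9 − 8.6 + 7.8 + 6.3 + 9.6) / 7 = 3.5714%
Σ(R_i − R̄_i)(R_m − R̄_m) = 380.6986  ⇒  Cov = 380.6986 / 7 = 54.3855
Σ(R_m − R̄_m)² = 221.0943  ⇒  Var(R_m) = 221.0943 / 7 = 31.5849
β = Cov / Var(R_m) = 54.3855 / 31.5849 = 1.7219
E(R) = R_f + β × MRP = 2.2% + 1.7219 × 7.3% = 14.77%

14.77%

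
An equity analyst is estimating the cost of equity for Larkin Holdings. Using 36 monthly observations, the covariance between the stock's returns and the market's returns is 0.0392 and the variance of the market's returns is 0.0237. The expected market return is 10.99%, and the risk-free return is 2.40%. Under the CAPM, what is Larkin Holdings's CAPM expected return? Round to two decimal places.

β = Cov(R_i, R_m) / Var(R_m) = 0.0392 / 0.0237 = 1.6540
MRP = 10.99% − 2.40% = 8.59%
E(R) = R_f + β × MRP = 2.40% + 1.6540 × 8.59% = 16.61%

16.61%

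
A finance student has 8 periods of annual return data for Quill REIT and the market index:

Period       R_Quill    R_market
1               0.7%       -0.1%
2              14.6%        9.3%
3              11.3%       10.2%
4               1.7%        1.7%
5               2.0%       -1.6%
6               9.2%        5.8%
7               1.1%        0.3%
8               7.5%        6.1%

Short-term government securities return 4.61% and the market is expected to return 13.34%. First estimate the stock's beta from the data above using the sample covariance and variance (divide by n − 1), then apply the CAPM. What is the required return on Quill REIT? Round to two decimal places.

Mean R_i = (0.7 + 14.6 + 11.3 + 1.7 + 2.0 + 9.2 + 1.1 + 7.5) / 8 = 6.0125%
Mean R_m = (-0.1 + 9.3 + 10.2 + 1.7 − 1.6 + 5.8 + 0.3 + 6.1) / 8 = 3.9625%
Σ(R_i − R̄_i)(R_m − R̄_m) = 159.5038  ⇒  Cov = 159.5038 / 7 = 22.7863
Σ(R_m − R̄_m)² = 141.3188  ⇒  Var(R_m) = 141.3188 / 7 = 20.1884
β = Cov / Var(R_m) = 22.7863 / 20.1884 = 1.1287
MRP = 13.34% − 4.61% = 8.73%
E(R) = R_f + β × MRP = 4.61% + 1.1287 × 8.73% = 14.46%

14.46%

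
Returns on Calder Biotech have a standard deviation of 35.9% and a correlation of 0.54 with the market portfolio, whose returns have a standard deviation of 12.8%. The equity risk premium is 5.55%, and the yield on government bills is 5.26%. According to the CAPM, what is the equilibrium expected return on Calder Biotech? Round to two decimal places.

13.67%

β = ρ × σ_i / σ_m = 0.54 × 35.9% / 12.8% = 1.5145
E(R) = 5.26% + 1.5145 × 5.55% = 13.67%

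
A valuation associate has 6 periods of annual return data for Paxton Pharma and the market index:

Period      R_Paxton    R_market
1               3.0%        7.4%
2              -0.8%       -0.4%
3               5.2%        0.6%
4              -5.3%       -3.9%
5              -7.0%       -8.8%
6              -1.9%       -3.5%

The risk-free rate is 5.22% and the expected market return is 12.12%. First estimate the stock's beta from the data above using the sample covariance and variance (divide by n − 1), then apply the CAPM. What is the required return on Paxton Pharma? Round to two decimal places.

Mean R_i = (3.0 − 0.8 + 5.2 − 5.3 − 7.0 − 1.9) / 6 = -1.1333%
Mean R_m = (7.4 − 0.4 + 0.6 − 3.9 − 8.8 − 3.5) / 6 = -1.4333%
Σ(R_i − R̄_i)(R_m − R̄_m) = 104.8133  ⇒  Cov = 104.8133 / 5 = 20.9627
Σ(R_m − R̄_m)² = 147.8533  ⇒  Var(R_m) = 147.8533 / 5 = 29.5707
β = Cov / Var(R_m) = 20.9627 / 29.5707 = 0.7089
MRP = 12.12% − 5.22% = 6.90%
E(R) = R_f + β × MRP = 5.22% + 0.7089 × 6.90% = 10.11%

10.11%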